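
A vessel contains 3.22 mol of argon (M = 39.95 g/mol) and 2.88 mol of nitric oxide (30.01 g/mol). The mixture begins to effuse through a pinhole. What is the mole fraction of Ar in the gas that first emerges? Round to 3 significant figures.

Each component's effusion rate ∝ (its partial pressure)·(1/√M) ∝ n_i/√M_i.
x_Ar(eff) = (n_Ar/√M_Ar) / (n_Ar/√M_Ar + n_NO/√M_NO)
= (3.22/√39.95) / (3.22/√39.95 + 2.88/√30.01) = 0.5094/(0.5094 + 0.5257) = 0.492.

0.492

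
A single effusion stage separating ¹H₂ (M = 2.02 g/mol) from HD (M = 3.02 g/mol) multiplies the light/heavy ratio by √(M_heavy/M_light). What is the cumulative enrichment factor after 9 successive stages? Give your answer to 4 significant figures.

Overall factor = α^9 with α = √(3.02/2.02), i.e. (3.02/2.02)^(9/2).
= 1.49505^(9/2) = 6.109.

6.109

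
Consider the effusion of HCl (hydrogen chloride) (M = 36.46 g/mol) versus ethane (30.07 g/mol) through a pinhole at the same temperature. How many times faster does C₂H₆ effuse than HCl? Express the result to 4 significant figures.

Since effusion rate ∝ 1/√M, rate_C₂H₆/rate_HCl = √(M_HCl/M_C₂H₆) = √(36.46/30.07) = √1.213 = 1.101.

1.101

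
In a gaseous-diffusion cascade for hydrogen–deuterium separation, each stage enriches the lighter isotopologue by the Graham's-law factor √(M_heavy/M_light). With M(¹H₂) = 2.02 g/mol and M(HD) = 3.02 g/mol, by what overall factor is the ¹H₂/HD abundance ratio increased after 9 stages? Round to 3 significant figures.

6.11

Each stage multiplies the ratio by α = √(3.02/2.02), so after 9 stages the overall factor is α^9 = (3.02/2.02)^(9/2).
= 1.49505^(9/2) = 6.11.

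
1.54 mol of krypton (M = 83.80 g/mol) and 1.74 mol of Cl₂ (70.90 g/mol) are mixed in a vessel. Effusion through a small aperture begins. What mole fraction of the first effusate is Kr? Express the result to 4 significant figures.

Effusion rate of each component ∝ n_i/√M_i (partial pressure × 1/√M).
x_Kr(eff) = (n_Kr/√M_Kr) / (n_Kr/√M_Kr + n_Cl₂/√M_Cl₂)
= (1.54/√83.80) / (1.54/√83.80 + 1.74/√70.90) = 0.1682/(0.1682 + 0.2066) = 0.4488.

0.4488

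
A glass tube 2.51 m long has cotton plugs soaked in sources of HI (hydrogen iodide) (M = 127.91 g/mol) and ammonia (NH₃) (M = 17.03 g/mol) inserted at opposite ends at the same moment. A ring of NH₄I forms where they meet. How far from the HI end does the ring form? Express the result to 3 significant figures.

0.671 m

The fronts meet when d_HI + d_NH₃ = L with d_HI/d_NH₃ = √(M_NH₃/M_HI) (Graham's law). Here √(M_NH₃/M_HI) = √(17.03/127.91) = 0.3649.
With d_HI + d_NH₃ = 2.51 m, d_NH₃ = 2.51/(1 + 0.3649) = 1.839 m.
d_HI = 2.51 − 1.839 = 0.671 m.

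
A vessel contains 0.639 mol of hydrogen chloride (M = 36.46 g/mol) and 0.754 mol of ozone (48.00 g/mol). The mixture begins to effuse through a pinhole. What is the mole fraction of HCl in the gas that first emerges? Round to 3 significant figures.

0.493

Each component's effusion rate ∝ (its partial pressure)·(1/√M) ∝ n_i/√M_i.
Mole fraction of HCl in the effusate = (n_HCl/√M_HCl) / (n_HCl/√M_HCl + n_O₃/√M_O₃)
= (0.639/√36.46) / (0.639/√36.46 + 0.754/√48.00) = 0.1058/(0.1058 + 0.1088) = 0.493.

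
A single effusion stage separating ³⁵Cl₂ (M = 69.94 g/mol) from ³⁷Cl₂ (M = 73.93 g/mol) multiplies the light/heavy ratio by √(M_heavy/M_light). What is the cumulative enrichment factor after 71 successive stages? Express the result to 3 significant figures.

Overall factor = α^71 with α = √(73.93/69.94), i.e. (73.93/69.94)^(71/2).
= 1.05705^(71/2) = 7.17.

7.17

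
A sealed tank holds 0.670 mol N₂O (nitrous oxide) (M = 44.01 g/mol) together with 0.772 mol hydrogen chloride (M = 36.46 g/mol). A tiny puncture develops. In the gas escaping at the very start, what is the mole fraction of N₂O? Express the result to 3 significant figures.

0.441

Effusion rate of each component ∝ n_i/√M_i (partial pressure × 1/√M).
Mole fraction of N₂O in the effusate = (n_N₂O/√M_N₂O) / (n_N₂O/√M_N₂O + n_HCl/√M_HCl)
= (0.670/√44.01) / (0.670/√44.01 + 0.772/√36.46) = 0.1010/(0.1010 + 0.1279) = 0.441.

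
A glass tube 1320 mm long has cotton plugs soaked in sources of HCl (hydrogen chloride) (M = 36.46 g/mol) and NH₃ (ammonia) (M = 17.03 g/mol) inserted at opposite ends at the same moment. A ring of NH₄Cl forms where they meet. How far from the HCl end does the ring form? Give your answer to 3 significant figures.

536 mm

The fronts meet when d_HCl + d_NH₃ = L with d_HCl/d_NH₃ = √(M_NH₃/M_HCl) (Graham's law). Here √(M_NH₃/M_HCl) = √(17.03/36.46) = 0.6834.
With d_HCl + d_NH₃ = 1320 mm, d_NH₃ = 1320/(1 + 0.6834) = 784.1 mm.
d_HCl = 1320 − 784.1 = 536 mm.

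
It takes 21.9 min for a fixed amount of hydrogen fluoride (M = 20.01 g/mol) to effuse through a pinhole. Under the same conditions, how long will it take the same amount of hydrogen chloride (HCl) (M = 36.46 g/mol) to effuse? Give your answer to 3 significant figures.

Using Graham's law: t_HCl/t_HF = √(M_HCl/M_HF) = √(36.46/20.01) = √1.822 = 1.350.
So the time for HCl is 21.9 × 1.350 = 29.6 min.

29.6 min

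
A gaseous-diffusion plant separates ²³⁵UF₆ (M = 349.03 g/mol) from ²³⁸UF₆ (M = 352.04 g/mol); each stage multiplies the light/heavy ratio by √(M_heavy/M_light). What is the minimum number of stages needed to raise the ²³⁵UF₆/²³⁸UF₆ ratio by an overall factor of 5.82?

411

Single-stage factor α = √(352.04/349.03), so ln α = ½ ln(1.00862) = 0.004293.
Need α^N ≥ 5.82 ⇒ N ≥ ln(5.82) / ln α = 1.761 / 0.004293 = 410.23.
Minimum whole number of stages: N = 411.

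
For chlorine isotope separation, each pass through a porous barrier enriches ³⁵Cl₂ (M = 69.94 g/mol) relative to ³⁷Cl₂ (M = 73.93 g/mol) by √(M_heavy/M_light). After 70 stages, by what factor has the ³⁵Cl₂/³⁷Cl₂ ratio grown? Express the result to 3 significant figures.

After 70 stages the ratio has grown by (√(73.93/69.94))^70 = (73.93/69.94)^(70/2).
= 1.05705^35 = 6.97.

6.97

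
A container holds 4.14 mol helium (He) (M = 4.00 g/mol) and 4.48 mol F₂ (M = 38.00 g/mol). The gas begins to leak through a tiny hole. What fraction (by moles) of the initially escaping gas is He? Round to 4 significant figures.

0.7401

Each component's effusion rate ∝ (its partial pressure)·(1/√M) ∝ n_i/√M_i.
So x_He in the escaping gas = (n_He/√M_He) / Σ(n_i/√M_i)
= (4.14/√4.00) / (4.14/√4.00 + 4.48/√38.00) = 2.070/(2.070 + 0.7268) = 0.7401.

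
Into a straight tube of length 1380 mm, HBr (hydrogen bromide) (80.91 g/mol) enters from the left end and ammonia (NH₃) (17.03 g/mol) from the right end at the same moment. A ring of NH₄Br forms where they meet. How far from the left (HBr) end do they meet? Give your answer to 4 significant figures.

434.0 mm

Distances travelled in equal time are proportional to diffusion rates, so d_HBr/d_NH₃ = √(M_NH₃/M_HBr) = √(17.03/80.91) = 0.4588.
With d_HBr + d_NH₃ = 1380 mm, d_NH₃ = 1380/(1 + 0.4588) = 946.0 mm.
d_HBr = 1380 − 946.0 = 434.0 mm.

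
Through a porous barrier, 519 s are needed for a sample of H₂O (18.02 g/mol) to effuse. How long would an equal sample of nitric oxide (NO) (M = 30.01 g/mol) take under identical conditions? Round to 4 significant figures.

From Graham's law, t_NO/t_H₂O = √(M_NO/M_H₂O) = √(30.01/18.02) = √1.665 = 1.290.
So the time for NO is 519 × 1.290 = 669.8 s.

669.8 s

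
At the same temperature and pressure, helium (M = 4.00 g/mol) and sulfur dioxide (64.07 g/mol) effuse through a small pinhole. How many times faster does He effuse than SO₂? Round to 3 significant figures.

Since effusion rate ∝ 1/√M, rate_He/rate_SO₂ = √(M_SO₂/M_He) = √(64.07/4.00) = √16.02 = 4.00.

4.00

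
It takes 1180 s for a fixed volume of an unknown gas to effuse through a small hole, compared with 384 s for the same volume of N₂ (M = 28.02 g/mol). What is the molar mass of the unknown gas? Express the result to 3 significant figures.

Since effusion rate ∝ 1/√M, t_X/t_N₂ = √(M_X/M_N₂).
1180/384 = 3.073 = √(M_X/28.02)
M_X = 28.02 × 3.073² = 28.02 × 9.443 = 265 g/mol

265 g/mol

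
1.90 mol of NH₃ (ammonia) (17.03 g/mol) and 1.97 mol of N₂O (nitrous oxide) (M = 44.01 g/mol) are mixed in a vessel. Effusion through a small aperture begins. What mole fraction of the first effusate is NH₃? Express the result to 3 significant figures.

0.608

The effusion rate of species i is ∝ p_i/√M_i ∝ n_i/√M_i.
x_NH₃(eff) = (n_NH₃/√M_NH₃) / (n_NH₃/√M_NH₃ + n_N₂O/√M_N₂O)
= (1.90/√17.03) / (1.90/√17.03 + 1.97/√44.01) = 0.4604/(0.4604 + 0.2970) = 0.608.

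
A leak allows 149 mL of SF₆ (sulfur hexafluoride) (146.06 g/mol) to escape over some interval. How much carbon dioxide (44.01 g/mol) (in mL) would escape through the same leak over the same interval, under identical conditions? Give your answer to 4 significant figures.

271.4 mL

From Graham's law, rate_CO₂/rate_SF₆ = √(M_SF₆/M_CO₂) = √(146.06/44.01) = √3.319 = 1.822.
So the volume for CO₂ is 149 × 1.822 = 271.4 mL.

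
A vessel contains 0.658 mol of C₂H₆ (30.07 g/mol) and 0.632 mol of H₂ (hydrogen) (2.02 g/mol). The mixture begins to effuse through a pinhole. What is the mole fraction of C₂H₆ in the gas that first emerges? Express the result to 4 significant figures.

Effusion rate of each component ∝ n_i/√M_i (partial pressure × 1/√M).
x_C₂H₆(eff) = (n_C₂H₆/√M_C₂H₆) / (n_C₂H₆/√M_C₂H₆ + n_H₂/√M_H₂)
= (0.658/√30.07) / (0.658/√30.07 + 0.632/√2.02) = 0.1200/(0.1200 + 0.4447) = 0.2125.

0.2125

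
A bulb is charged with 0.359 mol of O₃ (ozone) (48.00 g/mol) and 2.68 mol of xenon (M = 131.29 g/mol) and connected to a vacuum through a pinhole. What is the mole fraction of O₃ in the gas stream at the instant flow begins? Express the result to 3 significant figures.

Rate_i ∝ x_i/√M_i (Graham's law weighted by mole fraction), so the effusate composition follows n_i/√M_i.
x_O₃(eff) = (n_O₃/√M_O₃) / (n_O₃/√M_O₃ + n_Xe/√M_Xe)
= (0.359/√48.00) / (0.359/√48.00 + 2.68/√131.29) = 0.05182/(0.05182 + 0.2339) = 0.181.

0.181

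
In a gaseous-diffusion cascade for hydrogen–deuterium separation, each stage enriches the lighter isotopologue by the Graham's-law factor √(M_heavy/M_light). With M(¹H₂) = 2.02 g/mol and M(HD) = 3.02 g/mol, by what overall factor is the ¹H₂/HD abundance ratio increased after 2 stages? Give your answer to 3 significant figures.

Each stage multiplies the ratio by α = √(3.02/2.02), so after 2 stages the overall factor is α^2 = (3.02/2.02)^(2/2).
= 1.49505^1 = 1.50.

1.50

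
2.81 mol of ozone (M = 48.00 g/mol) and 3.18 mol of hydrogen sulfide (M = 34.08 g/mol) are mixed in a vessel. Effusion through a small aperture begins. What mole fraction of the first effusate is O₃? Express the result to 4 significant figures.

Rate_i ∝ x_i/√M_i (Graham's law weighted by mole fraction), so the effusate composition follows n_i/√M_i.
x_O₃(eff) = (n_O₃/√M_O₃) / (n_O₃/√M_O₃ + n_H₂S/√M_H₂S)
= (2.81/√48.00) / (2.81/√48.00 + 3.18/√34.08) = 0.4056/(0.4056 + 0.5447) = 0.4268.

0.4268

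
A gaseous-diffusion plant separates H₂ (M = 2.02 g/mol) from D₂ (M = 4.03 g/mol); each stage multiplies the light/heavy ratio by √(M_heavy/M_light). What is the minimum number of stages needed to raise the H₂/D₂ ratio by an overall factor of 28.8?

10

Per stage α = (4.03/2.02)^(1/2) = 1.99505^0.5, giving ln α = 0.3453.
Need α^N ≥ 28.8 ⇒ N ≥ ln(28.8) / ln α = 3.360 / 0.3453 = 9.73.
Minimum whole number of stages: N = 10.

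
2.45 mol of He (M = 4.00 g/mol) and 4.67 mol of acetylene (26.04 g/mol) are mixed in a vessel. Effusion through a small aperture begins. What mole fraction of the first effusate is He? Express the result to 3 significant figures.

Effusion rate of each component ∝ n_i/√M_i (partial pressure × 1/√M).
Mole fraction of He in the effusate = (n_He/√M_He) / (n_He/√M_He + n_C₂H₂/√M_C₂H₂)
= (2.45/√4.00) / (2.45/√4.00 + 4.67/√26.04) = 1.225/(1.225 + 0.9152) = 0.572.

0.572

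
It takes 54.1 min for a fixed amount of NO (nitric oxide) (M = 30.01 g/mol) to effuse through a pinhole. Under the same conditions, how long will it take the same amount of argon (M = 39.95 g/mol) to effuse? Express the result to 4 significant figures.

62.42 min

Since effusion rate ∝ 1/√M, t_Ar/t_NO = √(M_Ar/M_NO) = √(39.95/30.01) = √1.331 = 1.154.
So the time for Ar is 54.1 × 1.154 = 62.42 min.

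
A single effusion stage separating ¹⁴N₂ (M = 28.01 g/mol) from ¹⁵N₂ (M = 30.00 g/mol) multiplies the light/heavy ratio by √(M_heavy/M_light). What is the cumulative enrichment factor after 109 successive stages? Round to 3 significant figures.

42.1

Overall factor = α^109 with α = √(30.00/28.01), i.e. (30.00/28.01)^(109/2).
= 1.07105^(109/2) = 42.1.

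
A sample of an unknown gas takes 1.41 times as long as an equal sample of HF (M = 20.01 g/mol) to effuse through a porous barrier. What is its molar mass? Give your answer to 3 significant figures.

Graham's law gives t_X/t_HF = √(M_X/M_HF).
1.41 = √(M_X/20.01)
M_X = 20.01 × 1.41² = 20.01 × 1.988 = 39.8 g/mol

39.8 g/mol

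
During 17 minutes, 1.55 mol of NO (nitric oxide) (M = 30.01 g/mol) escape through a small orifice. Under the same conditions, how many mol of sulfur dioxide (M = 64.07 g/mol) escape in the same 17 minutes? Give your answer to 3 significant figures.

Using Graham's law: rate_SO₂/rate_NO = √(M_NO/M_SO₂) = √(30.01/64.07) = √0.4684 = 0.6844.
So the amount for SO₂ is 1.55 × 0.6844 = 1.06 mol.

1.06 mol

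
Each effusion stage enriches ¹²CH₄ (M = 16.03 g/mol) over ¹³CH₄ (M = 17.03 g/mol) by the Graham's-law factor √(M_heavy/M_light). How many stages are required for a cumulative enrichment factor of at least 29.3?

Single-stage factor α = √(17.03/16.03), so ln α = ½ ln(1.06238) = 0.03026.
Need α^N ≥ 29.3 ⇒ N ≥ ln(29.3) / ln α = 3.378 / 0.03026 = 111.63.
So at least 112 stages are needed.

112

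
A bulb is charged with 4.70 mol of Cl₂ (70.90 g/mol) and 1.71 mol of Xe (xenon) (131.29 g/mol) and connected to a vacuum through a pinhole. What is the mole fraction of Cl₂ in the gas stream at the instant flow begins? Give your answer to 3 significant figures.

0.789

Effusion rate of each component ∝ n_i/√M_i (partial pressure × 1/√M).
So x_Cl₂ in the escaping gas = (n_Cl₂/√M_Cl₂) / Σ(n_i/√M_i)
= (4.70/√70.90) / (4.70/√70.90 + 1.71/√131.29) = 0.5582/(0.5582 + 0.1492) = 0.789.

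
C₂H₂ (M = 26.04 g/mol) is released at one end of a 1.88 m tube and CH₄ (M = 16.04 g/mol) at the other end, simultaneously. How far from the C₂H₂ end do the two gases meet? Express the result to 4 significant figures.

The fronts meet when d_C₂H₂ + d_CH₄ = L with d_C₂H₂/d_CH₄ = √(M_CH₄/M_C₂H₂) (Graham's law). Here √(M_CH₄/M_C₂H₂) = √(16.04/26.04) = 0.7848.
With d_C₂H₂ + d_CH₄ = 1.88 m, d_CH₄ = 1.88/(1 + 0.7848) = 1.053 m.
d_C₂H₂ = 1.88 − 1.053 = 0.8267 m.

0.8267 m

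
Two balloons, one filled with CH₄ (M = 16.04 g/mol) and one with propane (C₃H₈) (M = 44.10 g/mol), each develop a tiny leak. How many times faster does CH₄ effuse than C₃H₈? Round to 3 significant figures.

Since effusion rate ∝ 1/√M, rate_CH₄/rate_C₃H₈ = √(M_C₃H₈/M_CH₄) = √(44.10/16.04) = √2.749 = 1.66.

1.66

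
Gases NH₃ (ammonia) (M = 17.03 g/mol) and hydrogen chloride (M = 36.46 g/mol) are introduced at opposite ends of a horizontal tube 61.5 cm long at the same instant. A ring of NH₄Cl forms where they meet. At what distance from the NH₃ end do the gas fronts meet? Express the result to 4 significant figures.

In equal time, each gas travels a distance ∝ its rate ∝ 1/√M, so d_NH₃/d_HCl = √(M_HCl/M_NH₃) = √(36.46/17.03) = 1.463.
With d_NH₃ + d_HCl = 61.5 cm, d_HCl = 61.5/(1 + 1.463) = 24.97 cm.
d_NH₃ = 61.5 − 24.97 = 36.53 cm.

36.53 cm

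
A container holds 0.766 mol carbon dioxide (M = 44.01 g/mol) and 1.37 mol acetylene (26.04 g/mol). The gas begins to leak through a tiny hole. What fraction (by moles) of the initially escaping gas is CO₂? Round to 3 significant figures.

Effusion rate of each component ∝ n_i/√M_i (partial pressure × 1/√M).
Mole fraction of CO₂ in the effusate = (n_CO₂/√M_CO₂) / (n_CO₂/√M_CO₂ + n_C₂H₂/√M_C₂H₂)
= (0.766/√44.01) / (0.766/√44.01 + 1.37/√26.04) = 0.1155/(0.1155 + 0.2685) = 0.301.

0.301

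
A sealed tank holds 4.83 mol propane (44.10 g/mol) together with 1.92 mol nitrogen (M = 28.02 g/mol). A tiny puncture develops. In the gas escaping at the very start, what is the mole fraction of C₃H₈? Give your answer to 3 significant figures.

Each component's effusion rate ∝ (its partial pressure)·(1/√M) ∝ n_i/√M_i.
x_C₃H₈(eff) = (n_C₃H₈/√M_C₃H₈) / (n_C₃H₈/√M_C₃H₈ + n_N₂/√M_N₂)
= (4.83/√44.10) / (4.83/√44.10 + 1.92/√28.02) = 0.7273/(0.7273 + 0.3627) = 0.667.

0.667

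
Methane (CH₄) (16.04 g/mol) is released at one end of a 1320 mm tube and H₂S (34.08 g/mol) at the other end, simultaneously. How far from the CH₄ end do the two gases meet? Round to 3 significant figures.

Distances travelled in equal time are proportional to diffusion rates, so d_CH₄/d_H₂S = √(M_H₂S/M_CH₄) = √(34.08/16.04) = 1.458.
With d_CH₄ + d_H₂S = 1320 mm, d_H₂S = 1320/(1 + 1.458) = 537.1 mm.
d_CH₄ = 1320 − 537.1 = 783 mm.

783 mm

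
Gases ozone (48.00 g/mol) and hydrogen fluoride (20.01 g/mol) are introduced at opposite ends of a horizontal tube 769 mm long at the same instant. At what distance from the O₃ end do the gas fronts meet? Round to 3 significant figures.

302 mm

In equal time, each gas travels a distance ∝ its rate ∝ 1/√M, so d_O₃/d_HF = √(M_HF/M_O₃) = √(20.01/48.00) = 0.6457.
With d_O₃ + d_HF = 769 mm, d_HF = 769/(1 + 0.6457) = 467.3 mm.
d_O₃ = 769 − 467.3 = 302 mm.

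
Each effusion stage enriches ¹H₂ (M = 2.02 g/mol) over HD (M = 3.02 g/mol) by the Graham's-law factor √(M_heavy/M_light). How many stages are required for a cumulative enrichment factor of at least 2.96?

6

With α = √(3.02/2.02) per stage, ln α = ½ ln(1.49505) = 0.2011.
Need α^N ≥ 2.96 ⇒ N ≥ ln(2.96) / ln α = 1.085 / 0.2011 = 5.40.
So at least 6 stages are needed.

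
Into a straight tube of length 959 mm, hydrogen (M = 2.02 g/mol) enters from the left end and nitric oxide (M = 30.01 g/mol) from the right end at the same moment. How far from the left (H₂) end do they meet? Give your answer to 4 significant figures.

In equal time, each gas travels a distance ∝ its rate ∝ 1/√M, so d_H₂/d_NO = √(M_NO/M_H₂) = √(30.01/2.02) = 3.854.
With d_H₂ + d_NO = 959 mm, d_NO = 959/(1 + 3.854) = 197.6 mm.
d_H₂ = 959 − 197.6 = 761.4 mm.

761.4 mm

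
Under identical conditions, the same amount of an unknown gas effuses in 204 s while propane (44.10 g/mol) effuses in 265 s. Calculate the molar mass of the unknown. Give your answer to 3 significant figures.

26.1 g/mol

Using Graham's law: t_X/t_C₃H₈ = √(M_X/M_C₃H₈).
204/265 = 0.7698 = √(M_X/44.10)
M_X = 44.10 × 0.7698² = 44.10 × 0.5926 = 26.1 g/mol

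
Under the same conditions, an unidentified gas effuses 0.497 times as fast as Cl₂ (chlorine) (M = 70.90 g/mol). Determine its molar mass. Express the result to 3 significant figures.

287 g/mol

Graham's law gives rate_X/rate_Cl₂ = √(M_Cl₂/M_X).
0.497 = √(70.90/M_X)
M_X = 70.90 / 0.497² = 70.90 / 0.2470 = 287 g/mol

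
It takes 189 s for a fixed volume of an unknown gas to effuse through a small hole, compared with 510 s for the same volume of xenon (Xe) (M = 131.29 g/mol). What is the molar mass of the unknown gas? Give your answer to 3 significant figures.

By Graham's law, t_X/t_Xe = √(M_X/M_Xe).
189/510 = 0.3706 = √(M_X/131.29)
M_X = 131.29 × 0.3706² = 131.29 × 0.1373 = 18.0 g/mol

18.0 g/mol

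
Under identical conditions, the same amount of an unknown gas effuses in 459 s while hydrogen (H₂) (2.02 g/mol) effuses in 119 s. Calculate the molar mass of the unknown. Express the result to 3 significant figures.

Using Graham's law: t_X/t_H₂ = √(M_X/M_H₂).
459/119 = 3.857 = √(M_X/2.02)
M_X = 2.02 × 3.857² = 2.02 × 14.88 = 30.1 g/mol

30.1 g/mol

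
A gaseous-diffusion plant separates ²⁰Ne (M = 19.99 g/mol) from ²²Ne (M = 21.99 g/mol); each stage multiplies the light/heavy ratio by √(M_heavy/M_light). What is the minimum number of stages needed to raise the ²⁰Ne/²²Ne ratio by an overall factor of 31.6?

73

Per stage α = (21.99/19.99)^(1/2) = 1.10005^0.5, giving ln α = 0.04768.
Need α^N ≥ 31.6 ⇒ N ≥ ln(31.6) / ln α = 3.453 / 0.04768 = 72.43.
So at least 73 stages are needed.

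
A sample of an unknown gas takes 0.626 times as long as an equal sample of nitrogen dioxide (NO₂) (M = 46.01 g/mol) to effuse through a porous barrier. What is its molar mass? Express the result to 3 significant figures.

18.0 g/mol

Graham's law gives t_X/t_NO₂ = √(M_X/M_NO₂).
0.626 = √(M_X/46.01)
M_X = 46.01 × 0.626² = 46.01 × 0.3919 = 18.0 g/mol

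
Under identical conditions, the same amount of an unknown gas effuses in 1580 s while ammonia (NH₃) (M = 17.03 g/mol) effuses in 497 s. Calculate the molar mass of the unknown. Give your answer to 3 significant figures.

Graham's law gives t_X/t_NH₃ = √(M_X/M_NH₃).
1580/497 = 3.179 = √(M_X/17.03)
M_X = 17.03 × 3.179² = 17.03 × 10.11 = 172 g/mol

172 g/mol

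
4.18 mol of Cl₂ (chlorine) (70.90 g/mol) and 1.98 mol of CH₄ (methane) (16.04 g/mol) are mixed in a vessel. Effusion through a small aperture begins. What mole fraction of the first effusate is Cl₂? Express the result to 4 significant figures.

Each component's effusion rate ∝ (its partial pressure)·(1/√M) ∝ n_i/√M_i.
So x_Cl₂ in the escaping gas = (n_Cl₂/√M_Cl₂) / Σ(n_i/√M_i)
= (4.18/√70.90) / (4.18/√70.90 + 1.98/√16.04) = 0.4964/(0.4964 + 0.4944) = 0.5010.

0.5010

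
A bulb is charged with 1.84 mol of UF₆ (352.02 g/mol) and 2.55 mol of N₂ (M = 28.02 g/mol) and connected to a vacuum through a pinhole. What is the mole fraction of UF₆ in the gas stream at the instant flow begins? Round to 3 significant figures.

Rate_i ∝ x_i/√M_i (Graham's law weighted by mole fraction), so the effusate composition follows n_i/√M_i.
Mole fraction of UF₆ in the effusate = (n_UF₆/√M_UF₆) / (n_UF₆/√M_UF₆ + n_N₂/√M_N₂)
= (1.84/√352.02) / (1.84/√352.02 + 2.55/√28.02) = 0.09807/(0.09807 + 0.4817) = 0.169.

0.169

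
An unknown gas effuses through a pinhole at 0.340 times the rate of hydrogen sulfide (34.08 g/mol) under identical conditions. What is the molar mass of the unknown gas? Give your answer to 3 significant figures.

295 g/mol

Graham's law gives rate_X/rate_H₂S = √(M_H₂S/M_X).
0.340 = √(34.08/M_X)
M_X = 34.08 / 0.340² = 34.08 / 0.1156 = 295 g/mol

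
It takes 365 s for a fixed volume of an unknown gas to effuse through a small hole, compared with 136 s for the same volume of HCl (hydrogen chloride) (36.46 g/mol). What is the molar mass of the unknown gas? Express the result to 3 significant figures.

From Graham's law, t_X/t_HCl = √(M_X/M_HCl).
365/136 = 2.684 = √(M_X/36.46)
M_X = 36.46 × 2.684² = 36.46 × 7.203 = 263 g/mol

263 g/mol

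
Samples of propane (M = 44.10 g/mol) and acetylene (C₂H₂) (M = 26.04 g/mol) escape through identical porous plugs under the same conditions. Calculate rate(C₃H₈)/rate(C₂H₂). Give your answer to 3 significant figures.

0.768

From Graham's law, rate_C₃H₈/rate_C₂H₂ = √(M_C₂H₂/M_C₃H₈) = √(26.04/44.10) = √0.5905 = 0.768.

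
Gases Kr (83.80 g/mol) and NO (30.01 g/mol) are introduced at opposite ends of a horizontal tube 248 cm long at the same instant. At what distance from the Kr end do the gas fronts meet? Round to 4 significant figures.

In equal time, each gas travels a distance ∝ its rate ∝ 1/√M, so d_Kr/d_NO = √(M_NO/M_Kr) = √(30.01/83.80) = 0.5984.
With d_Kr + d_NO = 248 cm, d_NO = 248/(1 + 0.5984) = 155.2 cm.
d_Kr = 248 − 155.2 = 92.85 cm.

92.85 cm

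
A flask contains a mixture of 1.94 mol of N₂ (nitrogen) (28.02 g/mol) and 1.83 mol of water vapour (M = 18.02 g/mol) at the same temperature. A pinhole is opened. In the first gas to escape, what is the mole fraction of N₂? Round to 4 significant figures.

The effusion rate of species i is ∝ p_i/√M_i ∝ n_i/√M_i.
So x_N₂ in the escaping gas = (n_N₂/√M_N₂) / Σ(n_i/√M_i)
= (1.94/√28.02) / (1.94/√28.02 + 1.83/√18.02) = 0.3665/(0.3665 + 0.4311) = 0.4595.

0.4595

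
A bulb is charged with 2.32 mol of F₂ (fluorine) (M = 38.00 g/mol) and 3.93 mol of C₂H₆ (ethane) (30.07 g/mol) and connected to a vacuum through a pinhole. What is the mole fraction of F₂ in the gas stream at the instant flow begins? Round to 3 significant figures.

0.344

The effusion rate of species i is ∝ p_i/√M_i ∝ n_i/√M_i.
So x_F₂ in the escaping gas = (n_F₂/√M_F₂) / Σ(n_i/√M_i)
= (2.32/√38.00) / (2.32/√38.00 + 3.93/√30.07) = 0.3764/(0.3764 + 0.7167) = 0.344.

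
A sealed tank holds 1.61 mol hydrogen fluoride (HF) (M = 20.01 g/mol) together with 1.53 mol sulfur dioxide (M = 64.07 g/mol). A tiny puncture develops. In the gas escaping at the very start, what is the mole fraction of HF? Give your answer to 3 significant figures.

0.653

Effusion rate of each component ∝ n_i/√M_i (partial pressure × 1/√M).
Mole fraction of HF in the effusate = (n_HF/√M_HF) / (n_HF/√M_HF + n_SO₂/√M_SO₂)
= (1.61/√20.01) / (1.61/√20.01 + 1.53/√64.07) = 0.3599/(0.3599 + 0.1911) = 0.653.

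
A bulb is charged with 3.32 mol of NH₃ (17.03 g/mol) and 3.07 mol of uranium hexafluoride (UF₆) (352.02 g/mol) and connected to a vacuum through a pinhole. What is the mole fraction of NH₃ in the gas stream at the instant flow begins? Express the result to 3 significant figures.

Effusion rate of each component ∝ n_i/√M_i (partial pressure × 1/√M).
Mole fraction of NH₃ in the effusate = (n_NH₃/√M_NH₃) / (n_NH₃/√M_NH₃ + n_UF₆/√M_UF₆)
= (3.32/√17.03) / (3.32/√17.03 + 3.07/√352.02) = 0.8045/(0.8045 + 0.1636) = 0.831.

0.831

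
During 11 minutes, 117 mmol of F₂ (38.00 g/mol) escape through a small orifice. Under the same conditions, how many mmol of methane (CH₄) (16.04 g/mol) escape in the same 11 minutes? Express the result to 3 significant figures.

180 mmol

By Graham's law, rate_CH₄/rate_F₂ = √(M_F₂/M_CH₄) = √(38.00/16.04) = √2.369 = 1.539.
So the amount for CH₄ is 117 × 1.539 = 180 mmol.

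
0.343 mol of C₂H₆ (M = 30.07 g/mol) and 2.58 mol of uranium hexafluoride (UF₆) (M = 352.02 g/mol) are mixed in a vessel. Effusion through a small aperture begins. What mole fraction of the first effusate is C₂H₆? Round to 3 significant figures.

0.313

Effusion rate of each component ∝ n_i/√M_i (partial pressure × 1/√M).
x_C₂H₆(eff) = (n_C₂H₆/√M_C₂H₆) / (n_C₂H₆/√M_C₂H₆ + n_UF₆/√M_UF₆)
= (0.343/√30.07) / (0.343/√30.07 + 2.58/√352.02) = 0.06255/(0.06255 + 0.1375) = 0.313.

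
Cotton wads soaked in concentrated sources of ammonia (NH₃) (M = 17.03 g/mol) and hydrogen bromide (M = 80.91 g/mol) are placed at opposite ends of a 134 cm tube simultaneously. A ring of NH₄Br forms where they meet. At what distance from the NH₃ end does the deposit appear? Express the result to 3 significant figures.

Graham's law gives d_NH₃/d_HBr = rate_NH₃/rate_HBr = √(M_HBr/M_NH₃) = √(80.91/17.03) = 2.180.
With d_NH₃ + d_HBr = 134 cm, d_HBr = 134/(1 + 2.180) = 42.14 cm.
d_NH₃ = 134 − 42.14 = 91.9 cm.

91.9 cm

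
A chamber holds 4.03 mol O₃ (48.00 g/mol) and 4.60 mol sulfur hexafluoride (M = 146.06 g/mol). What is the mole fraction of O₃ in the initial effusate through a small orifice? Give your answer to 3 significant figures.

Rate_i ∝ x_i/√M_i (Graham's law weighted by mole fraction), so the effusate composition follows n_i/√M_i.
Mole fraction of O₃ in the effusate = (n_O₃/√M_O₃) / (n_O₃/√M_O₃ + n_SF₆/√M_SF₆)
= (4.03/√48.00) / (4.03/√48.00 + 4.60/√146.06) = 0.5817/(0.5817 + 0.3806) = 0.604.

0.604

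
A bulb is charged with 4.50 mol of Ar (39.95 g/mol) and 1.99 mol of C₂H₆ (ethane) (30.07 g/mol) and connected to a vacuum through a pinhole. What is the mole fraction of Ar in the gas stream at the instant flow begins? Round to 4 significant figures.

0.6624

Each component's effusion rate ∝ (its partial pressure)·(1/√M) ∝ n_i/√M_i.
Mole fraction of Ar in the effusate = (n_Ar/√M_Ar) / (n_Ar/√M_Ar + n_C₂H₆/√M_C₂H₆)
= (4.50/√39.95) / (4.50/√39.95 + 1.99/√30.07) = 0.7120/(0.7120 + 0.3629) = 0.6624.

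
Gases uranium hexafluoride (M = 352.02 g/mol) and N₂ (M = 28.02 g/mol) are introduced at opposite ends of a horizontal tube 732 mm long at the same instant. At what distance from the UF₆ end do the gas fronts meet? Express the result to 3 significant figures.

161 mm

Distances travelled in equal time are proportional to diffusion rates, so d_UF₆/d_N₂ = √(M_N₂/M_UF₆) = √(28.02/352.02) = 0.2821.
With d_UF₆ + d_N₂ = 732 mm, d_N₂ = 732/(1 + 0.2821) = 570.9 mm.
d_UF₆ = 732 − 570.9 = 161 mm.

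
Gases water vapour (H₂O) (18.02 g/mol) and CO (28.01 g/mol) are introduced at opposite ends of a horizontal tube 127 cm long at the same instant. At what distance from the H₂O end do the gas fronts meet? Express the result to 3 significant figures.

70.5 cm

Distances travelled in equal time are proportional to diffusion rates, so d_H₂O/d_CO = √(M_CO/M_H₂O) = √(28.01/18.02) = 1.247.
With d_H₂O + d_CO = 127 cm, d_CO = 127/(1 + 1.247) = 56.53 cm.
d_H₂O = 127 − 56.53 = 70.5 cm.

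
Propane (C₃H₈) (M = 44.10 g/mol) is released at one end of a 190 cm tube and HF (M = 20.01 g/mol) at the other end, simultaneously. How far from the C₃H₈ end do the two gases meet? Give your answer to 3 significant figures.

76.5 cm

The fronts meet when d_C₃H₈ + d_HF = L with d_C₃H₈/d_HF = √(M_HF/M_C₃H₈) (Graham's law). Here √(M_HF/M_C₃H₈) = √(20.01/44.10) = 0.6736.
With d_C₃H₈ + d_HF = 190 cm, d_HF = 190/(1 + 0.6736) = 113.5 cm.
d_C₃H₈ = 190 − 113.5 = 76.5 cm.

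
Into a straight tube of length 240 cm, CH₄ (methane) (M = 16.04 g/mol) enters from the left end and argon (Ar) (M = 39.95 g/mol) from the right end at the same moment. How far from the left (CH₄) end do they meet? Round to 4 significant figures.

Graham's law gives d_CH₄/d_Ar = rate_CH₄/rate_Ar = √(M_Ar/M_CH₄) = √(39.95/16.04) = 1.578.
With d_CH₄ + d_Ar = 240 cm, d_Ar = 240/(1 + 1.578) = 93.09 cm.
d_CH₄ = 240 − 93.09 = 146.9 cm.

146.9 cm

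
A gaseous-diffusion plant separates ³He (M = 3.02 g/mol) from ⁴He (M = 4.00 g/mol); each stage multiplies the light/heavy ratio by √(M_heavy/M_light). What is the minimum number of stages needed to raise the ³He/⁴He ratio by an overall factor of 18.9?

With α = √(4.00/3.02) per stage, ln α = ½ ln(1.32450) = 0.1405.
Need α^N ≥ 18.9 ⇒ N ≥ ln(18.9) / ln α = 2.939 / 0.1405 = 20.92.
So at least 21 stages are needed.

21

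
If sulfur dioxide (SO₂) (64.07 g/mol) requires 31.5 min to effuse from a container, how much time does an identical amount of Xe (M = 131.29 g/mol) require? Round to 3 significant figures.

From Graham's law, t_Xe/t_SO₂ = √(M_Xe/M_SO₂) = √(131.29/64.07) = √2.049 = 1.431.
So the time for Xe is 31.5 × 1.431 = 45.1 min.

45.1 min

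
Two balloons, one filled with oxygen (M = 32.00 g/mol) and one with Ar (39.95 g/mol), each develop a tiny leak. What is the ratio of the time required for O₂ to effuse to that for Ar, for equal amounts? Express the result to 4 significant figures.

From Graham's law, t_O₂/t_Ar = √(M_O₂/M_Ar) = √(32.00/39.95) = √0.8010 = 0.8950.

0.8950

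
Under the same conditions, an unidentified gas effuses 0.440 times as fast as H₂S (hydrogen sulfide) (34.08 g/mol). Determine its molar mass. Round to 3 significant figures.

By Graham's law, rate_X/rate_H₂S = √(M_H₂S/M_X).
0.440 = √(34.08/M_X)
M_X = 34.08 / 0.440² = 34.08 / 0.1936 = 176 g/mol

176 g/mol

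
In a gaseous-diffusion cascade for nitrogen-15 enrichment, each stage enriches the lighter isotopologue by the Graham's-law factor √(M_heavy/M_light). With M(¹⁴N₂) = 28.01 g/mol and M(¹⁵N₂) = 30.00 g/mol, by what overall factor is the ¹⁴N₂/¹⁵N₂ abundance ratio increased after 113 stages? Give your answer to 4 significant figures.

48.32

Each stage multiplies the ratio by α = √(30.00/28.01), so after 113 stages the overall factor is α^113 = (30.00/28.01)^(113/2).
= 1.07105^(113/2) = 48.32.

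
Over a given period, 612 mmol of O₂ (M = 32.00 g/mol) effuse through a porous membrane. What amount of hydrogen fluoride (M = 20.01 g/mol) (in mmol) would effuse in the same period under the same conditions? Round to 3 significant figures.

774 mmol

Using Graham's law: rate_HF/rate_O₂ = √(M_O₂/M_HF) = √(32.00/20.01) = √1.599 = 1.265.
So the amount for HF is 612 × 1.265 = 774 mmol.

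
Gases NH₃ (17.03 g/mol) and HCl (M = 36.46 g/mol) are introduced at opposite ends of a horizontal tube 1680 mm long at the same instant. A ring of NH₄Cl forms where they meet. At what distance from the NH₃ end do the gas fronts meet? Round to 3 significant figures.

998 mm

In equal time, each gas travels a distance ∝ its rate ∝ 1/√M, so d_NH₃/d_HCl = √(M_HCl/M_NH₃) = √(36.46/17.03) = 1.463.
With d_NH₃ + d_HCl = 1680 mm, d_HCl = 1680/(1 + 1.463) = 682.0 mm.
d_NH₃ = 1680 − 682.0 = 998 mm.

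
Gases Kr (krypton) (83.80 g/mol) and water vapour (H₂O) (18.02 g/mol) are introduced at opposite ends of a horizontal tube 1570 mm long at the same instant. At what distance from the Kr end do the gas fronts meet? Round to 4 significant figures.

Distances travelled in equal time are proportional to diffusion rates, so d_Kr/d_H₂O = √(M_H₂O/M_Kr) = √(18.02/83.80) = 0.4637.
With d_Kr + d_H₂O = 1570 mm, d_H₂O = 1570/(1 + 0.4637) = 1073 mm.
d_Kr = 1570 − 1073 = 497.4 mm.

497.4 mm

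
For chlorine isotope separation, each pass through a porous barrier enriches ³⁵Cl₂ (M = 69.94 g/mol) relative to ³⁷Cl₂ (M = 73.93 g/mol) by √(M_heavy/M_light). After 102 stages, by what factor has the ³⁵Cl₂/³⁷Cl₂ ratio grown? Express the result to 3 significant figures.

After 102 stages the ratio has grown by (√(73.93/69.94))^102 = (73.93/69.94)^(102/2).
= 1.05705^51 = 16.9.

16.9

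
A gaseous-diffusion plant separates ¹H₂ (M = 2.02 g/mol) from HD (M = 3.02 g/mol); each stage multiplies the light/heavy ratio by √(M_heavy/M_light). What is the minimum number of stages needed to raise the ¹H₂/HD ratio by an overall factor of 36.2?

Per stage α = (3.02/2.02)^(1/2) = 1.49505^0.5, giving ln α = 0.2011.
Need α^N ≥ 36.2 ⇒ N ≥ ln(36.2) / ln α = 3.589 / 0.2011 = 17.85.
Minimum whole number of stages: N = 18.

18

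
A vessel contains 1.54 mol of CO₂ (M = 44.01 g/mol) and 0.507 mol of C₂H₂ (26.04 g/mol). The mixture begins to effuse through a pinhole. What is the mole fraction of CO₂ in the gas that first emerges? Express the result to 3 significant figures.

The effusion rate of species i is ∝ p_i/√M_i ∝ n_i/√M_i.
So x_CO₂ in the escaping gas = (n_CO₂/√M_CO₂) / Σ(n_i/√M_i)
= (1.54/√44.01) / (1.54/√44.01 + 0.507/√26.04) = 0.2321/(0.2321 + 0.09935) = 0.700.

0.700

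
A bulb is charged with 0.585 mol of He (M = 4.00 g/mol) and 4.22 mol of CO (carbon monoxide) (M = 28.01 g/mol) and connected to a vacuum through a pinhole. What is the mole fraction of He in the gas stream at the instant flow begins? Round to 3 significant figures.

Each component's effusion rate ∝ (its partial pressure)·(1/√M) ∝ n_i/√M_i.
Mole fraction of He in the effusate = (n_He/√M_He) / (n_He/√M_He + n_CO/√M_CO)
= (0.585/√4.00) / (0.585/√4.00 + 4.22/√28.01) = 0.2925/(0.2925 + 0.7974) = 0.268.

0.268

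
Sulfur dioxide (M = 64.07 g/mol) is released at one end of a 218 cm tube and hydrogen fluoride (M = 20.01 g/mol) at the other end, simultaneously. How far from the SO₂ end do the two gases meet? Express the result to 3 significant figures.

Distances travelled in equal time are proportional to diffusion rates, so d_SO₂/d_HF = √(M_HF/M_SO₂) = √(20.01/64.07) = 0.5589.
With d_SO₂ + d_HF = 218 cm, d_HF = 218/(1 + 0.5589) = 139.8 cm.
d_SO₂ = 218 − 139.8 = 78.2 cm.

78.2 cm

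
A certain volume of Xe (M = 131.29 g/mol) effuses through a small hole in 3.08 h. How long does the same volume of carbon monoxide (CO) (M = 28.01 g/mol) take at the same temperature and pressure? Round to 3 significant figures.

Since effusion rate ∝ 1/√M, t_CO/t_Xe = √(M_CO/M_Xe) = √(28.01/131.29) = √0.2133 = 0.4619.
So the time for CO is 3.08 × 0.4619 = 1.42 h.

1.42 h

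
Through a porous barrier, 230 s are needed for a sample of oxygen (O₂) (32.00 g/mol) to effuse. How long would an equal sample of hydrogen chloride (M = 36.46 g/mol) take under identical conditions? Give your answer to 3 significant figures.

246 s

From Graham's law, t_HCl/t_O₂ = √(M_HCl/M_O₂) = √(36.46/32.00) = √1.139 = 1.067.
So the time for HCl is 230 × 1.067 = 246 s.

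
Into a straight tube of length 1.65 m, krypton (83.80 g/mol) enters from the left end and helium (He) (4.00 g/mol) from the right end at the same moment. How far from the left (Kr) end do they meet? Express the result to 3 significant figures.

Distances travelled in equal time are proportional to diffusion rates, so d_Kr/d_He = √(M_He/M_Kr) = √(4.00/83.80) = 0.2185.
With d_Kr + d_He = 1.65 m, d_He = 1.65/(1 + 0.2185) = 1.354 m.
d_Kr = 1.65 − 1.354 = 0.296 m.

0.296 m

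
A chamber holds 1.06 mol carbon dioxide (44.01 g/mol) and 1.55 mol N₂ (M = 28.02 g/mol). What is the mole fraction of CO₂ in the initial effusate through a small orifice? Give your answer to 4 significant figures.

0.3530

Rate_i ∝ x_i/√M_i (Graham's law weighted by mole fraction), so the effusate composition follows n_i/√M_i.
Mole fraction of CO₂ in the effusate = (n_CO₂/√M_CO₂) / (n_CO₂/√M_CO₂ + n_N₂/√M_N₂)
= (1.06/√44.01) / (1.06/√44.01 + 1.55/√28.02) = 0.1598/(0.1598 + 0.2928) = 0.3530.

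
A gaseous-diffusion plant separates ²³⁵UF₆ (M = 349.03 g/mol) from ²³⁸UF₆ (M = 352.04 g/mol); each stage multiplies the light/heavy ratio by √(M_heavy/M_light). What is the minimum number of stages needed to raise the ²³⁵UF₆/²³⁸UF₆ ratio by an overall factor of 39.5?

Single-stage factor α = √(352.04/349.03), so ln α = ½ ln(1.00862) = 0.004293.
Need α^N ≥ 39.5 ⇒ N ≥ ln(39.5) / ln α = 3.676 / 0.004293 = 856.26.
Rounding up, N = 857 stages.

857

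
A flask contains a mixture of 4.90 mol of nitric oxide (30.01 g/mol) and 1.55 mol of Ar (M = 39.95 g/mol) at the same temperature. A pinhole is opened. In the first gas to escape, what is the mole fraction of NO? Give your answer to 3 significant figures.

The effusion rate of species i is ∝ p_i/√M_i ∝ n_i/√M_i.
x_NO(eff) = (n_NO/√M_NO) / (n_NO/√M_NO + n_Ar/√M_Ar)
= (4.90/√30.01) / (4.90/√30.01 + 1.55/√39.95) = 0.8945/(0.8945 + 0.2452) = 0.785.

0.785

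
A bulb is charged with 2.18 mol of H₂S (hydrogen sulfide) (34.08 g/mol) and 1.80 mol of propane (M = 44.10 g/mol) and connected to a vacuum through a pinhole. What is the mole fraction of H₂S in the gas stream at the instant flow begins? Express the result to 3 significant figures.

The effusion rate of species i is ∝ p_i/√M_i ∝ n_i/√M_i.
Mole fraction of H₂S in the effusate = (n_H₂S/√M_H₂S) / (n_H₂S/√M_H₂S + n_C₃H₈/√M_C₃H₈)
= (2.18/√34.08) / (2.18/√34.08 + 1.80/√44.10) = 0.3734/(0.3734 + 0.2711) = 0.579.

0.579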